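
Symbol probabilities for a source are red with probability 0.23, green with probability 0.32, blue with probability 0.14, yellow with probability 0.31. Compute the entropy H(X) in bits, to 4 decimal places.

H = −Σ pᵢ log₂ pᵢ.
−0.23·log₂(0.23) = 0.4877
−0.32·log₂(0.32) = 0.5260
−0.14·log₂(0.14) = 0.3971
−0.31·log₂(0.31) = 0.5238
Sum ≈ 1.9346 → 1.9346 bits.

1.9346 bits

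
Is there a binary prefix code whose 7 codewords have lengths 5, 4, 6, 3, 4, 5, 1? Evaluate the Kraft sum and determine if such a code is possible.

0.828125; yes

With common denominator 2^6 = 64: Σ 2^(−ℓᵢ) = 2/64 + 4/64 + 1/64 + 8/64 + 4/64 + 2/64 + 32/64 = 53/64 = 0.828125.
Kraft's inequality requires Σ ≤ 1; here Σ = 0.828125 ≤ 1, so such a prefix code exists.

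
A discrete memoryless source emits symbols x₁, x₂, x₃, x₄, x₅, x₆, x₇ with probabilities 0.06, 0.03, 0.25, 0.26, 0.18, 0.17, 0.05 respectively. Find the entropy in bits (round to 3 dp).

H = −Σ pᵢ log₂ pᵢ.
−0.06·log₂(0.06) = 0.2435
−0.03·log₂(0.03) = 0.1518
−0.25·log₂(0.25) = 0.5000
−0.26·log₂(0.26) = 0.5053
−0.18·log₂(0.18) = 0.4453
−0.17·log₂(0.17) = 0.4346
−0.05·log₂(0.05) = 0.2161
Sum ≈ 2.4966 → 2.497 bits.

2.497 bits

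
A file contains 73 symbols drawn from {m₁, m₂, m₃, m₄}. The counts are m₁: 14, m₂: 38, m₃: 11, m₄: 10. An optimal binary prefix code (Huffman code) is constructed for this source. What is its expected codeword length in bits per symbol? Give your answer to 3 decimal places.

1.767 bits/symbol

Probabilities are the counts divided by 73.
Repeatedly combine the two least-probable nodes; the expected code length is the sum of the merged weights.
merge 10/73 + 11/73 → 21/73
merge 14/73 + 21/73 → 35/73
merge 35/73 + 38/73 → 1
L = 21/73 + 35/73 + 1 = 129/73 ≈ 1.767 bits/symbol.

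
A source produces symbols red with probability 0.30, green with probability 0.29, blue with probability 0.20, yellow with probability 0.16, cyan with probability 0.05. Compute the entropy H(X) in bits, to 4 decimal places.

2.1425 bits

H = −Σ pᵢ log₂ pᵢ.
−0.30·log₂(0.30) = 0.5211
−0.29·log₂(0.29) = 0.5179
−0.20·log₂(0.20) = 0.4644
−0.16·log₂(0.16) = 0.4230
−0.05·log₂(0.05) = 0.2161
Sum ≈ 2.1425 → 2.1425 bits.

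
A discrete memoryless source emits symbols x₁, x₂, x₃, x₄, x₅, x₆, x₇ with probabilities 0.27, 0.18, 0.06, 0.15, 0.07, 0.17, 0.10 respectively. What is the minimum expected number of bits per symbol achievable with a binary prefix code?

2.68 bits/symbol

Repeatedly combine the two least-probable nodes; the expected code length is the sum of the merged weights.
merge 3/50 + 7/100 → 13/100
merge 1/10 + 13/100 → 23/100
merge 3/20 + 17/100 → 8/25
merge 9/50 + 23/100 → 41/100
merge 27/100 + 8/25 → 59/100
merge 41/100 + 59/100 → 1
L = 13/100 + 23/100 + 8/25 + 41/100 + 59/100 + 1 = 67/25 = 2.68 bits/symbol.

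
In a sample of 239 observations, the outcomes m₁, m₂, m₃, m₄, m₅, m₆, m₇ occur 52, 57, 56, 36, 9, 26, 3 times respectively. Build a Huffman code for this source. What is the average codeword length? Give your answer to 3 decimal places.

Probabilities are the counts divided by 239.
Repeatedly combine the two least-probable nodes; the expected code length is the sum of the merged weights.
merge 3/239 + 9/239 → 12/239
merge 12/239 + 26/239 → 38/239
merge 36/239 + 38/239 → 74/239
merge 52/239 + 56/239 → 108/239
merge 57/239 + 74/239 → 131/239
merge 108/239 + 131/239 → 1
L = 12/239 + 38/239 + 74/239 + 108/239 + 131/239 + 1 = 602/239 ≈ 2.519 bits/symbol.

2.519 bits/symbol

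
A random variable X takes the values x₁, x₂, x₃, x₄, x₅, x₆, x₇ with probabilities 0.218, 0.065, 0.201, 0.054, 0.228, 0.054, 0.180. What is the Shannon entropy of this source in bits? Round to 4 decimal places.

H = −Σ pᵢ log₂ pᵢ.
−0.218·log₂(0.218) = 0.4791
−0.065·log₂(0.065) = 0.2563
−0.201·log₂(0.201) = 0.4653
−0.054·log₂(0.054) = 0.2274
−0.228·log₂(0.228) = 0.4863
−0.054·log₂(0.054) = 0.2274
−0.180·log₂(0.180) = 0.4453
Sum ≈ 2.5870 → 2.5870 bits.

2.5870 bits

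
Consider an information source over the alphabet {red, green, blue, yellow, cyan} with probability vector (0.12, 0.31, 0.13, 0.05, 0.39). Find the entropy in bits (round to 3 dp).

2.019 bits

H = −Σ pᵢ log₂ pᵢ.
−0.12·log₂(0.12) = 0.3671
−0.31·log₂(0.31) = 0.5238
−0.13·log₂(0.13) = 0.3826
−0.05·log₂(0.05) = 0.2161
−0.39·log₂(0.39) = 0.5298
Sum ≈ 2.0194 → 2.019 bits.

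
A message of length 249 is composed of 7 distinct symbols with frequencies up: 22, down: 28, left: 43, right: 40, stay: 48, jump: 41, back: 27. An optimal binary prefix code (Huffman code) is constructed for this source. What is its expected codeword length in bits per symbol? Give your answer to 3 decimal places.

Probabilities are the counts divided by 249.
Repeatedly combine the two least-probable nodes; the expected code length is the sum of the merged weights.
merge 22/249 + 9/83 → 49/249
merge 28/249 + 40/249 → 68/249
merge 41/249 + 43/249 → 28/83
merge 16/83 + 49/249 → 97/249
merge 68/249 + 28/83 → 152/249
merge 97/249 + 152/249 → 1
L = 49/249 + 68/249 + 28/83 + 97/249 + 152/249 + 1 = 233/83 ≈ 2.807 bits/symbol.

2.807 bits/symbol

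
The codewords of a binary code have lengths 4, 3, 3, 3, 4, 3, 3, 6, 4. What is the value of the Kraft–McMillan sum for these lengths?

With common denominator 2^6 = 64: Σ 2^(−ℓᵢ) = 4/64 + 8/64 + 8/64 + 8/64 + 4/64 + 8/64 + 8/64 + 1/64 + 4/64 = 53/64 = 0.828125.

0.828125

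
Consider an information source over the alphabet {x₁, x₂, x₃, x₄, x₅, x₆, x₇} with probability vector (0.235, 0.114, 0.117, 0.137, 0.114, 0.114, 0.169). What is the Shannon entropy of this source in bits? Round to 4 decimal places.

2.7509 bits

H = −Σ pᵢ log₂ pᵢ.
−0.235·log₂(0.235) = 0.4910
−0.114·log₂(0.114) = 0.3571
−0.117·log₂(0.117) = 0.3622
−0.137·log₂(0.137) = 0.3929
−0.114·log₂(0.114) = 0.3571
−0.114·log₂(0.114) = 0.3571
−0.169·log₂(0.169) = 0.4335
Sum ≈ 2.7509 → 2.7509 bits.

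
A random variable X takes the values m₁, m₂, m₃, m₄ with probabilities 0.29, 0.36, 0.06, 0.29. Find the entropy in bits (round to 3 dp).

H = −Σ pᵢ log₂ pᵢ.
−0.29·log₂(0.29) = 0.5179
−0.36·log₂(0.36) = 0.5306
−0.06·log₂(0.06) = 0.2435
−0.29·log₂(0.29) = 0.5179
Sum ≈ 1.8100 → 1.810 bits.

1.810 bits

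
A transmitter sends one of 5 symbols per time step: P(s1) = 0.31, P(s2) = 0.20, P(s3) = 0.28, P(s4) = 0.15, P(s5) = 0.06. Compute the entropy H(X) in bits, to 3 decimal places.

H = −Σ pᵢ log₂ pᵢ.
−0.31·log₂(0.31) = 0.5238
−0.20·log₂(0.20) = 0.4644
−0.28·log₂(0.28) = 0.5142
−0.15·log₂(0.15) = 0.4105
−0.06·log₂(0.06) = 0.2435
Sum ≈ 2.1565 → 2.156 bits.

2.156 bits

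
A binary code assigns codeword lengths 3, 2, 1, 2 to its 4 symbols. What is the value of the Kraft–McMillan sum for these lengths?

1.125

With common denominator 2^3 = 8: Σ 2^(−ℓᵢ) = 1/8 + 2/8 + 4/8 + 2/8 = 9/8 = 1.125.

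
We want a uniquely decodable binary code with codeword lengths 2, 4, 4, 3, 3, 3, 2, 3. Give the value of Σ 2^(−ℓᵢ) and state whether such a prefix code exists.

1.125; no

With common denominator 2^4 = 16: Σ 2^(−ℓᵢ) = 4/16 + 1/16 + 1/16 + 2/16 + 2/16 + 2/16 + 4/16 + 2/16 = 18/16 = 1.125.
Kraft's inequality requires Σ ≤ 1; here Σ = 1.125 > 1, so no such prefix code exists.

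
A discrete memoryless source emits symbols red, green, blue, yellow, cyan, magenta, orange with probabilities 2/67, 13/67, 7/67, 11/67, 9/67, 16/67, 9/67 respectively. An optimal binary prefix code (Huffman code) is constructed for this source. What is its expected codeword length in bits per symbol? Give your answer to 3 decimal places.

Repeatedly combine the two least-probable nodes; the expected code length is the sum of the merged weights.
merge 2/67 + 7/67 → 9/67
merge 9/67 + 9/67 → 18/67
merge 9/67 + 11/67 → 20/67
merge 13/67 + 16/67 → 29/67
merge 18/67 + 20/67 → 38/67
merge 29/67 + 38/67 → 1
L = 9/67 + 18/67 + 20/67 + 29/67 + 38/67 + 1 = 181/67 ≈ 2.701 bits/symbol.

2.701 bits/symbol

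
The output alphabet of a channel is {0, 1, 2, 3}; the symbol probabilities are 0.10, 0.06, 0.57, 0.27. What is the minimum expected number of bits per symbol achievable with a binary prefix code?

1.59 bits/symbol

Repeatedly combine the two least-probable nodes; the expected code length is the sum of the merged weights.
merge 3/50 + 1/10 → 4/25
merge 4/25 + 27/100 → 43/100
merge 43/100 + 57/100 → 1
L = 4/25 + 43/100 + 1 = 159/100 = 1.59 bits/symbol.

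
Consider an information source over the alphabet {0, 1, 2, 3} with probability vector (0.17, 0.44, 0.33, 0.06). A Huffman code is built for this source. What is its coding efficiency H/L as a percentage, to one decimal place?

96.5%

Entropy H = −Σ p log₂ p ≈ 1.7271 bits.
Huffman merges: 3/50+17/100→23/100; 23/100+33/100→14/25; 11/25+14/25→1. L = 179/100 ≈ 1.7900.
Efficiency = H/L = 1.7271/1.7900 = 96.5%.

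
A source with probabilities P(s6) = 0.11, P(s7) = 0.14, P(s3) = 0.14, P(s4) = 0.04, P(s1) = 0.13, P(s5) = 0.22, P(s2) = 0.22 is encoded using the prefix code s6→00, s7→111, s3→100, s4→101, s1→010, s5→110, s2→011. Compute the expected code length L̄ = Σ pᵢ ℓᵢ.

L̄ = Σ pᵢ·ℓᵢ = 0.11·2 + 0.14·3 + 0.14·3 + 0.04·3 + 0.13·3 + 0.22·3 + 0.22·3 = 2.89 bits/symbol.

2.89 bits/symbol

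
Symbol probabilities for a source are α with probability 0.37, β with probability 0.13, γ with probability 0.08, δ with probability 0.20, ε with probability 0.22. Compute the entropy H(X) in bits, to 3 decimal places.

H = −Σ pᵢ log₂ pᵢ.
−0.37·log₂(0.37) = 0.5307
−0.13·log₂(0.13) = 0.3826
−0.08·log₂(0.08) = 0.2915
−0.20·log₂(0.20) = 0.4644
−0.22·log₂(0.22) = 0.4806
Sum ≈ 2.1498 → 2.150 bits.

2.150 bits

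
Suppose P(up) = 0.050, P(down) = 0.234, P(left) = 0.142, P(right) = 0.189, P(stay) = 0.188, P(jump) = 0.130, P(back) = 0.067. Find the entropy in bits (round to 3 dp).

2.658 bits

H = −Σ pᵢ log₂ pᵢ.
−0.050·log₂(0.050) = 0.2161
−0.234·log₂(0.234) = 0.4903
−0.142·log₂(0.142) = 0.3999
−0.189·log₂(0.189) = 0.4543
−0.188·log₂(0.188) = 0.4533
−0.130·log₂(0.130) = 0.3826
−0.067·log₂(0.067) = 0.2613
Sum ≈ 2.6578 → 2.658 bits.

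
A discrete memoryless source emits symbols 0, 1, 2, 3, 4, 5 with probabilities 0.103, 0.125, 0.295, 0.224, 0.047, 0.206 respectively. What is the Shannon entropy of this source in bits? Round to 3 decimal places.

2.393 bits

H = −Σ pᵢ log₂ pᵢ.
−0.103·log₂(0.103) = 0.3378
−0.125·log₂(0.125) = 0.3750
−0.295·log₂(0.295) = 0.5196
−0.224·log₂(0.224) = 0.4835
−0.047·log₂(0.047) = 0.2073
−0.206·log₂(0.206) = 0.4695
Sum ≈ 2.3927 → 2.393 bits.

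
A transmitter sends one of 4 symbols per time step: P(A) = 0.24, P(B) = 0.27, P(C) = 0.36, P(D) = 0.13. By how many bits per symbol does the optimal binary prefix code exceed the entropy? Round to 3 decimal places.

0.083 bits

Entropy H = −Σ p log₂ p ≈ 1.9174 bits.
Huffman merges: 13/100+6/25→37/100; 27/100+9/25→63/100; 37/100+63/100→1. L = 2 ≈ 2.0000.
L − H = 2.0000 − 1.9174 = 0.083 bits.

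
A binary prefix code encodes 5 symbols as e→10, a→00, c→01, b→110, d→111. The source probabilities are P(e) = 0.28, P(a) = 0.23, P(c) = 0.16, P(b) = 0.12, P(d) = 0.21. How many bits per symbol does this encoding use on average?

L̄ = Σ pᵢ·ℓᵢ = 0.28·2 + 0.23·2 + 0.16·2 + 0.12·3 + 0.21·3 = 2.33 bits/symbol.

2.33 bits/symbol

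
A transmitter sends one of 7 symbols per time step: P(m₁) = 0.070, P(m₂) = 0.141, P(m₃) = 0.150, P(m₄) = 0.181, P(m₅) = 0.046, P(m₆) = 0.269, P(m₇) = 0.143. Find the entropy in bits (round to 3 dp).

H = −Σ pᵢ log₂ pᵢ.
−0.070·log₂(0.070) = 0.2686
−0.141·log₂(0.141) = 0.3985
−0.150·log₂(0.150) = 0.4105
−0.181·log₂(0.181) = 0.4463
−0.046·log₂(0.046) = 0.2043
−0.269·log₂(0.269) = 0.5096
−0.143·log₂(0.143) = 0.4012
Sum ≈ 2.6391 → 2.639 bits.

2.639 bits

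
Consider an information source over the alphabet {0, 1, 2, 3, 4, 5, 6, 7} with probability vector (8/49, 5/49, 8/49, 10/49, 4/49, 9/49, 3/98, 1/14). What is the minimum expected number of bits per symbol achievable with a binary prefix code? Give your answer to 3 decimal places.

2.898 bits/symbol

Repeatedly combine the two least-probable nodes; the expected code length is the sum of the merged weights.
merge 3/98 + 1/14 → 5/49
merge 4/49 + 5/49 → 9/49
merge 5/49 + 8/49 → 13/49
merge 8/49 + 9/49 → 17/49
merge 9/49 + 10/49 → 19/49
merge 13/49 + 17/49 → 30/49
merge 19/49 + 30/49 → 1
L = 5/49 + 9/49 + 13/49 + 17/49 + 19/49 + 30/49 + 1 = 142/49 ≈ 2.898 bits/symbol.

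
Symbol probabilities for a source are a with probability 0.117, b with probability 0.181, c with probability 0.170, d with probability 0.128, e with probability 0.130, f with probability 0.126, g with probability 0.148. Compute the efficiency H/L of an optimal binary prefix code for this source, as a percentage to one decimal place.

Entropy H = −Σ p log₂ p ≈ 2.7898 bits.
Huffman merges: 117/1000+63/500→243/1000; 16/125+13/100→129/500; 37/250+17/100→159/500; 181/1000+243/1000→53/125; 129/500+159/500→72/125; 53/125+72/125→1. L = 2819/1000 ≈ 2.8190.
Efficiency = H/L = 2.7898/2.8190 = 99.0%.

99.0%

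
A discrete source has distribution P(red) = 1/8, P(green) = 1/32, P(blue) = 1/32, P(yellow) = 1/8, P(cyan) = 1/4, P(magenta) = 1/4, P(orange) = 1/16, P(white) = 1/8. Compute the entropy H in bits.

2.6875 bits

Each probability is a power of 1/2, so log₂(1/p) is an integer.
H = Σ p·log₂(1/p) = 1/8·3 + 1/32·5 + 1/32·5 + 1/8·3 + 1/4·2 + 1/4·2 + 1/16·4 + 1/8·3 = 2.6875 bits.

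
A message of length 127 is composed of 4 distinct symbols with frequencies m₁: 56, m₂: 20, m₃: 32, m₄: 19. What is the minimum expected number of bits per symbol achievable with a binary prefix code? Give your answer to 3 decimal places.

Probabilities are the counts divided by 127.
Repeatedly combine the two least-probable nodes; the expected code length is the sum of the merged weights.
merge 19/127 + 20/127 → 39/127
merge 32/127 + 39/127 → 71/127
merge 56/127 + 71/127 → 1
L = 39/127 + 71/127 + 1 = 237/127 ≈ 1.866 bits/symbol.

1.866 bits/symbol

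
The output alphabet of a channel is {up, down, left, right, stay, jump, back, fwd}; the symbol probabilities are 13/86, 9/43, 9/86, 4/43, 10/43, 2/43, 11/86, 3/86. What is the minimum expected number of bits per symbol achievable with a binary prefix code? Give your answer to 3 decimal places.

2.814 bits/symbol

Repeatedly combine the two least-probable nodes; the expected code length is the sum of the merged weights.
merge 3/86 + 2/43 → 7/86
merge 7/86 + 4/43 → 15/86
merge 9/86 + 11/86 → 10/43
merge 13/86 + 15/86 → 14/43
merge 9/43 + 10/43 → 19/43
merge 10/43 + 14/43 → 24/43
merge 19/43 + 24/43 → 1
L = 7/86 + 15/86 + 10/43 + 14/43 + 19/43 + 24/43 + 1 = 121/43 ≈ 2.814 bits/symbol.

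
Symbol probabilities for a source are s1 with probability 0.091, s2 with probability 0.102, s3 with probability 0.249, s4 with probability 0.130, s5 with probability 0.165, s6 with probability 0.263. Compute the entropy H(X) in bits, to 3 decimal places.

H = −Σ pᵢ log₂ pᵢ.
−0.091·log₂(0.091) = 0.3147
−0.102·log₂(0.102) = 0.3359
−0.249·log₂(0.249) = 0.4994
−0.130·log₂(0.130) = 0.3826
−0.165·log₂(0.165) = 0.4289
−0.263·log₂(0.263) = 0.5068
Sum ≈ 2.4684 → 2.468 bits.

2.468 bits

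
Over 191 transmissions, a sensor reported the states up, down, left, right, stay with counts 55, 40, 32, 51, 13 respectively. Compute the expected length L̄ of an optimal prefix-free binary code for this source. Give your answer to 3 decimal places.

2.236 bits/symbol

Probabilities are the counts divided by 191.
Repeatedly combine the two least-probable nodes; the expected code length is the sum of the merged weights.
merge 13/191 + 32/191 → 45/191
merge 40/191 + 45/191 → 85/191
merge 51/191 + 55/191 → 106/191
merge 85/191 + 106/191 → 1
L = 45/191 + 85/191 + 106/191 + 1 = 427/191 ≈ 2.236 bits/symbol.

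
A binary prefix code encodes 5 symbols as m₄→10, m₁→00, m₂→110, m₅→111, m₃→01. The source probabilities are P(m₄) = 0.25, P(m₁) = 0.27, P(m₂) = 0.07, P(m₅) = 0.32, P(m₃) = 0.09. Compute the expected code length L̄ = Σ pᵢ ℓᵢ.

2.39 bits/symbol

L̄ = Σ pᵢ·ℓᵢ = 0.25·2 + 0.27·2 + 0.07·3 + 0.32·3 + 0.09·2 = 2.39 bits/symbol.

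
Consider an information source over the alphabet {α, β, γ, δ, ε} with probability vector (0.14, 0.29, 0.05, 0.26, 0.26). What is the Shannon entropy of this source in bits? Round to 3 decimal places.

H = −Σ pᵢ log₂ pᵢ.
−0.14·log₂(0.14) = 0.3971
−0.29·log₂(0.29) = 0.5179
−0.05·log₂(0.05) = 0.2161
−0.26·log₂(0.26) = 0.5053
−0.26·log₂(0.26) = 0.5053
Sum ≈ 2.1417 → 2.142 bits.

2.142 bits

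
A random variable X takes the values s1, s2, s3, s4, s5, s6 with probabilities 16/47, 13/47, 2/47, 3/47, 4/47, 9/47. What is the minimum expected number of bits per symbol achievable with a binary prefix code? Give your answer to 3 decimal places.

2.298 bits/symbol

Repeatedly combine the two least-probable nodes; the expected code length is the sum of the merged weights.
merge 2/47 + 3/47 → 5/47
merge 4/47 + 5/47 → 9/47
merge 9/47 + 9/47 → 18/47
merge 13/47 + 16/47 → 29/47
merge 18/47 + 29/47 → 1
L = 5/47 + 9/47 + 18/47 + 29/47 + 1 = 108/47 ≈ 2.298 bits/symbol.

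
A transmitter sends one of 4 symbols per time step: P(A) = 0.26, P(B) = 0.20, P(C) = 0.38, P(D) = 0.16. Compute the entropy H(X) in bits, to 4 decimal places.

H = −Σ pᵢ log₂ pᵢ.
−0.26·log₂(0.26) = 0.5053
−0.20·log₂(0.20) = 0.4644
−0.38·log₂(0.38) = 0.5305
−0.16·log₂(0.16) = 0.4230
Sum ≈ 1.9231 → 1.9231 bits.

1.9231 bits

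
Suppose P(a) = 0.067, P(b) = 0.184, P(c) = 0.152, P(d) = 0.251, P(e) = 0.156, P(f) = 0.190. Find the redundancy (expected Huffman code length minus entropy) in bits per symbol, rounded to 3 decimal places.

0.061 bits

Entropy H = −Σ p log₂ p ≈ 2.4977 bits.
Huffman merges: 67/1000+19/125→219/1000; 39/250+23/125→17/50; 19/100+219/1000→409/1000; 251/1000+17/50→591/1000; 409/1000+591/1000→1. L = 2559/1000 ≈ 2.5590.
L − H = 2.5590 − 2.4977 = 0.061 bits.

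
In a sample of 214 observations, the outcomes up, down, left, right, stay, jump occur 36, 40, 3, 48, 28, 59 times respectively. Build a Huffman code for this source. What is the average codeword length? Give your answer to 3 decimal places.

Probabilities are the counts divided by 214.
Repeatedly combine the two least-probable nodes; the expected code length is the sum of the merged weights.
merge 3/214 + 14/107 → 31/214
merge 31/214 + 18/107 → 67/214
merge 20/107 + 24/107 → 44/107
merge 59/214 + 67/214 → 63/107
merge 44/107 + 63/107 → 1
L = 31/214 + 67/214 + 44/107 + 63/107 + 1 = 263/107 ≈ 2.458 bits/symbol.

2.458 bits/symbol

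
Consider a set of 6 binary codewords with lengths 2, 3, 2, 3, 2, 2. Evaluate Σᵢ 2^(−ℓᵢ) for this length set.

1.25

With common denominator 2^3 = 8: Σ 2^(−ℓᵢ) = 2/8 + 1/8 + 2/8 + 1/8 + 2/8 + 2/8 = 10/8 = 1.25.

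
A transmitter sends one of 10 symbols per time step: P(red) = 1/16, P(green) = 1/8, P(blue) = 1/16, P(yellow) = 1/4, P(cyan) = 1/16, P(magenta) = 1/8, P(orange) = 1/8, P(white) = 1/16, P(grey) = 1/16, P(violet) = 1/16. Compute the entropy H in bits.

Each probability is a power of 1/2, so log₂(1/p) is an integer.
H = Σ p·log₂(1/p) = 1/16·4 + 1/8·3 + 1/16·4 + 1/4·2 + 1/16·4 + 1/8·3 + 1/8·3 + 1/16·4 + 1/16·4 + 1/16·4 = 3.125 bits.

3.125 bits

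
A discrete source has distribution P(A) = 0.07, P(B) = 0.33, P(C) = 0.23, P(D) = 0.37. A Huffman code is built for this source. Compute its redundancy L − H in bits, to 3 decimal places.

Entropy H = −Σ p log₂ p ≈ 1.8148 bits.
Huffman merges: 7/100+23/100→3/10; 3/10+33/100→63/100; 37/100+63/100→1. L = 193/100 ≈ 1.9300.
L − H = 1.9300 − 1.8148 = 0.115 bits.

0.115 bits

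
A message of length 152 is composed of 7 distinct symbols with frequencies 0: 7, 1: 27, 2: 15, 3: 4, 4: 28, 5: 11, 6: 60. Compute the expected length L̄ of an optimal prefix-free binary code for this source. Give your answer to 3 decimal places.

Probabilities are the counts divided by 152.
Repeatedly combine the two least-probable nodes; the expected code length is the sum of the merged weights.
merge 1/38 + 7/152 → 11/152
merge 11/152 + 11/152 → 11/76
merge 15/152 + 11/76 → 37/152
merge 27/152 + 7/38 → 55/152
merge 37/152 + 55/152 → 23/38
merge 15/38 + 23/38 → 1
L = 11/152 + 11/76 + 37/152 + 55/152 + 23/38 + 1 = 369/152 ≈ 2.428 bits/symbol.

2.428 bits/symbol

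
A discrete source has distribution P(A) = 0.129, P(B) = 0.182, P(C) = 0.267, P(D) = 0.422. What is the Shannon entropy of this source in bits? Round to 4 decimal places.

H = −Σ pᵢ log₂ pᵢ.
−0.129·log₂(0.129) = 0.3811
−0.182·log₂(0.182) = 0.4474
−0.267·log₂(0.267) = 0.5087
−0.422·log₂(0.422) = 0.5253
Sum ≈ 1.8624 → 1.8624 bits.

1.8624 bits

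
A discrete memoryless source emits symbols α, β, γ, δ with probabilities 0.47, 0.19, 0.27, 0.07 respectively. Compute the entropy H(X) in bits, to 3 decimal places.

H = −Σ pᵢ log₂ pᵢ.
−0.47·log₂(0.47) = 0.5120
−0.19·log₂(0.19) = 0.4552
−0.27·log₂(0.27) = 0.5100
−0.07·log₂(0.07) = 0.2686
Sum ≈ 1.7458 → 1.746 bits.

1.746 bits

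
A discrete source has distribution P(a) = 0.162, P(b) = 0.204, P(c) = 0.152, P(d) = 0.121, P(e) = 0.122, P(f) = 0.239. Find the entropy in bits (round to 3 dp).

H = −Σ pᵢ log₂ pᵢ.
−0.162·log₂(0.162) = 0.4254
−0.204·log₂(0.204) = 0.4678
−0.152·log₂(0.152) = 0.4131
−0.121·log₂(0.121) = 0.3687
−0.122·log₂(0.122) = 0.3703
−0.239·log₂(0.239) = 0.4935
Sum ≈ 2.5388 → 2.539 bits.

2.539 bits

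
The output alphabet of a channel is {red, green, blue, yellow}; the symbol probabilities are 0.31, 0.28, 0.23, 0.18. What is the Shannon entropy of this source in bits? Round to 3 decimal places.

1.971 bits

H = −Σ pᵢ log₂ pᵢ.
−0.31·log₂(0.31) = 0.5238
−0.28·log₂(0.28) = 0.5142
−0.23·log₂(0.23) = 0.4877
−0.18·log₂(0.18) = 0.4453
Sum ≈ 1.9710 → 1.971 bits.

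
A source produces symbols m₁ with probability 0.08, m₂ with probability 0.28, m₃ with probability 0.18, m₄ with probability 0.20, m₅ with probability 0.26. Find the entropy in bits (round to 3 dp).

H = −Σ pᵢ log₂ pᵢ.
−0.08·log₂(0.08) = 0.2915
−0.28·log₂(0.28) = 0.5142
−0.18·log₂(0.18) = 0.4453
−0.20·log₂(0.20) = 0.4644
−0.26·log₂(0.26) = 0.5053
Sum ≈ 2.2207 → 2.221 bits.

2.221 bits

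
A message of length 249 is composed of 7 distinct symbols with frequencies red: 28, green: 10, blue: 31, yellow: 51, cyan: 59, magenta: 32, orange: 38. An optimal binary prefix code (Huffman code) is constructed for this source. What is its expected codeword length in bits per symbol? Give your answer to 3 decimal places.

2.711 bits/symbol

Probabilities are the counts divided by 249.
Repeatedly combine the two least-probable nodes; the expected code length is the sum of the merged weights.
merge 10/249 + 28/249 → 38/249
merge 31/249 + 32/249 → 21/83
merge 38/249 + 38/249 → 76/249
merge 17/83 + 59/249 → 110/249
merge 21/83 + 76/249 → 139/249
merge 110/249 + 139/249 → 1
L = 38/249 + 21/83 + 76/249 + 110/249 + 139/249 + 1 = 225/83 ≈ 2.711 bits/symbol.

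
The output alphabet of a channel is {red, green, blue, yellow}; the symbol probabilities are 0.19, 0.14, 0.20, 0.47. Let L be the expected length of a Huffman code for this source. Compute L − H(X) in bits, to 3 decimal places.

Entropy H = −Σ p log₂ p ≈ 1.8287 bits.
Huffman merges: 7/50+19/100→33/100; 1/5+33/100→53/100; 47/100+53/100→1. L = 93/50 ≈ 1.8600.
L − H = 1.8600 − 1.8287 = 0.031 bits.

0.031 bits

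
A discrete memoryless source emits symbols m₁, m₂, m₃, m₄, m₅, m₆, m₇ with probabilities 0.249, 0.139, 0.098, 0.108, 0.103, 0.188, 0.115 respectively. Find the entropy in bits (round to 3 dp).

2.720 bits

H = −Σ pᵢ log₂ pᵢ.
−0.249·log₂(0.249) = 0.4994
−0.139·log₂(0.139) = 0.3957
−0.098·log₂(0.098) = 0.3284
−0.108·log₂(0.108) = 0.3468
−0.103·log₂(0.103) = 0.3378
−0.188·log₂(0.188) = 0.4533
−0.115·log₂(0.115) = 0.3588
Sum ≈ 2.7202 → 2.720 bits.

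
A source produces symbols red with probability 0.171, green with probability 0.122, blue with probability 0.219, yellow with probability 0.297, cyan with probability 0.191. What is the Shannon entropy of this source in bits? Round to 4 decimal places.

2.2622 bits

H = −Σ pᵢ log₂ pᵢ.
−0.171·log₂(0.171) = 0.4357
−0.122·log₂(0.122) = 0.3703
−0.219·log₂(0.219) = 0.4798
−0.297·log₂(0.297) = 0.5202
−0.191·log₂(0.191) = 0.4562
Sum ≈ 2.2622 → 2.2622 bits.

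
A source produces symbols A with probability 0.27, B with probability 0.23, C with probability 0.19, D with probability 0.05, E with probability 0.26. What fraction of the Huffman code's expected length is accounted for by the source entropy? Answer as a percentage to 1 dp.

97.1%

Entropy H = −Σ p log₂ p ≈ 2.1743 bits.
Huffman merges: 1/20+19/100→6/25; 23/100+6/25→47/100; 13/50+27/100→53/100; 47/100+53/100→1. L = 56/25 ≈ 2.2400.
Efficiency = H/L = 2.1743/2.2400 = 97.1%.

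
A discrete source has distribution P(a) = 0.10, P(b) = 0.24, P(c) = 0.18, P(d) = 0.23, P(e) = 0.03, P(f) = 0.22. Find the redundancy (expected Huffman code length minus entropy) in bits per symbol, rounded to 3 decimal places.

0.048 bits

Entropy H = −Σ p log₂ p ≈ 2.3916 bits.
Huffman merges: 3/100+1/10→13/100; 13/100+9/50→31/100; 11/50+23/100→9/20; 6/25+31/100→11/20; 9/20+11/20→1. L = 61/25 ≈ 2.4400.
L − H = 2.4400 − 2.3916 = 0.048 bits.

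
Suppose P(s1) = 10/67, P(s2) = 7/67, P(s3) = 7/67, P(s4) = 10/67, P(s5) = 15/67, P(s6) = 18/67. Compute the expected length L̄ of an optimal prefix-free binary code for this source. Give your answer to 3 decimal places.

2.507 bits/symbol

Repeatedly combine the two least-probable nodes; the expected code length is the sum of the merged weights.
merge 7/67 + 7/67 → 14/67
merge 10/67 + 10/67 → 20/67
merge 14/67 + 15/67 → 29/67
merge 18/67 + 20/67 → 38/67
merge 29/67 + 38/67 → 1
L = 14/67 + 20/67 + 29/67 + 38/67 + 1 = 168/67 ≈ 2.507 bits/symbol.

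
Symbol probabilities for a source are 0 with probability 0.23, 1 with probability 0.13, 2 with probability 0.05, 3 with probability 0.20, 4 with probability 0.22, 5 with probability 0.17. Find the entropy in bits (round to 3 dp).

2.466 bits

H = −Σ pᵢ log₂ pᵢ.
−0.23·log₂(0.23) = 0.4877
−0.13·log₂(0.13) = 0.3826
−0.05·log₂(0.05) = 0.2161
−0.20·log₂(0.20) = 0.4644
−0.22·log₂(0.22) = 0.4806
−0.17·log₂(0.17) = 0.4346
Sum ≈ 2.4660 → 2.466 bits.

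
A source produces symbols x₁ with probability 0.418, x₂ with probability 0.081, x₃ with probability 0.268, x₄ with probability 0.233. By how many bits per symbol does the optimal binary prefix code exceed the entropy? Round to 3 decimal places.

0.077 bits

Entropy H = −Σ p log₂ p ≈ 1.8185 bits.
Huffman merges: 81/1000+233/1000→157/500; 67/250+157/500→291/500; 209/500+291/500→1. L = 237/125 ≈ 1.8960.
L − H = 1.8960 − 1.8185 = 0.077 bits.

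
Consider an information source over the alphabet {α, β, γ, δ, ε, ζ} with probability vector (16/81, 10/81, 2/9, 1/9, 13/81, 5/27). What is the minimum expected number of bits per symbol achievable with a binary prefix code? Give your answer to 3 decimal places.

2.580 bits/symbol

Repeatedly combine the two least-probable nodes; the expected code length is the sum of the merged weights.
merge 1/9 + 10/81 → 19/81
merge 13/81 + 5/27 → 28/81
merge 16/81 + 2/9 → 34/81
merge 19/81 + 28/81 → 47/81
merge 34/81 + 47/81 → 1
L = 19/81 + 28/81 + 34/81 + 47/81 + 1 = 209/81 ≈ 2.580 bits/symbol.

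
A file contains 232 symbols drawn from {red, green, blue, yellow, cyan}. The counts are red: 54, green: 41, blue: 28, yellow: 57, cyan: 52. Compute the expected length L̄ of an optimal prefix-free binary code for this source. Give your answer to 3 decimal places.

2.297 bits/symbol

Probabilities are the counts divided by 232.
Repeatedly combine the two least-probable nodes; the expected code length is the sum of the merged weights.
merge 7/58 + 41/232 → 69/232
merge 13/58 + 27/116 → 53/116
merge 57/232 + 69/232 → 63/116
merge 53/116 + 63/116 → 1
L = 69/232 + 53/116 + 63/116 + 1 = 533/232 ≈ 2.297 bits/symbol.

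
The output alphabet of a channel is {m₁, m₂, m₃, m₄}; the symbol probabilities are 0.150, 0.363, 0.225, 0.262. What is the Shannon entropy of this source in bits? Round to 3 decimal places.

H = −Σ pᵢ log₂ pᵢ.
−0.150·log₂(0.150) = 0.4105
−0.363·log₂(0.363) = 0.5307
−0.225·log₂(0.225) = 0.4842
−0.262·log₂(0.262) = 0.5063
Sum ≈ 1.9317 → 1.932 bits.

1.932 bits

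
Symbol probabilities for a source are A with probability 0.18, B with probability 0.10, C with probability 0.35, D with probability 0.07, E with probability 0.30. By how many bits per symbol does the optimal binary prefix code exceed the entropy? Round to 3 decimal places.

Entropy H = −Σ p log₂ p ≈ 2.0972 bits.
Huffman merges: 7/100+1/10→17/100; 17/100+9/50→7/20; 3/10+7/20→13/20; 7/20+13/20→1. L = 217/100 ≈ 2.1700.
L − H = 2.1700 − 2.0972 = 0.073 bits.

0.073 bits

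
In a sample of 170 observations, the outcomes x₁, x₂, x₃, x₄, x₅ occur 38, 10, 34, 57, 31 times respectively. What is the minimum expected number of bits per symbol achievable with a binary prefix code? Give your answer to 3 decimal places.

Probabilities are the counts divided by 170.
Repeatedly combine the two least-probable nodes; the expected code length is the sum of the merged weights.
merge 1/17 + 31/170 → 41/170
merge 1/5 + 19/85 → 36/85
merge 41/170 + 57/170 → 49/85
merge 36/85 + 49/85 → 1
L = 41/170 + 36/85 + 49/85 + 1 = 381/170 ≈ 2.241 bits/symbol.

2.241 bits/symbol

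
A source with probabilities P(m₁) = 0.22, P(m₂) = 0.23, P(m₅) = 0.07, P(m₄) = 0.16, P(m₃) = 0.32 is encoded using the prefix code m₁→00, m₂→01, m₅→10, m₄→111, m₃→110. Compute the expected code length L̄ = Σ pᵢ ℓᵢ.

2.48 bits/symbol

L̄ = Σ pᵢ·ℓᵢ = 0.22·2 + 0.23·2 + 0.07·2 + 0.16·3 + 0.32·3 = 2.48 bits/symbol.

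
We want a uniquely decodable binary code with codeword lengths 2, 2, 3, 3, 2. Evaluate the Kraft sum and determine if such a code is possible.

With common denominator 2^3 = 8: Σ 2^(−ℓᵢ) = 2/8 + 2/8 + 1/8 + 1/8 + 2/8 = 8/8 = 1.
Kraft's inequality requires Σ ≤ 1; here Σ = 1 ≤ 1, so such a prefix code exists.

1; yes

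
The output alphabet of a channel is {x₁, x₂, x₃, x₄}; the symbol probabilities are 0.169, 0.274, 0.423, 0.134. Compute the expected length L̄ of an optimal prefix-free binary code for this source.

Repeatedly combine the two least-probable nodes; the expected code length is the sum of the merged weights.
merge 67/500 + 169/1000 → 303/1000
merge 137/500 + 303/1000 → 577/1000
merge 423/1000 + 577/1000 → 1
L = 303/1000 + 577/1000 + 1 = 47/25 = 1.88 bits/symbol.

1.88 bits/symbol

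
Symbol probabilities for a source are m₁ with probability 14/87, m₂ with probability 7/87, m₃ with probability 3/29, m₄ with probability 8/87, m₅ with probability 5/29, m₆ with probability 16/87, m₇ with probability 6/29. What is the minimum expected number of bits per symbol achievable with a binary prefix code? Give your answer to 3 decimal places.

2.782 bits/symbol

Repeatedly combine the two least-probable nodes; the expected code length is the sum of the merged weights.
merge 7/87 + 8/87 → 5/29
merge 3/29 + 14/87 → 23/87
merge 5/29 + 5/29 → 10/29
merge 16/87 + 6/29 → 34/87
merge 23/87 + 10/29 → 53/87
merge 34/87 + 53/87 → 1
L = 5/29 + 23/87 + 10/29 + 34/87 + 53/87 + 1 = 242/87 ≈ 2.782 bits/symbol.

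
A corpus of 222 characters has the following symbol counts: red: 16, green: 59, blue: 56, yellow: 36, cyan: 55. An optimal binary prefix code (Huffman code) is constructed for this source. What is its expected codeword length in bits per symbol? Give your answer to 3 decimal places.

Probabilities are the counts divided by 222.
Repeatedly combine the two least-probable nodes; the expected code length is the sum of the merged weights.
merge 8/111 + 6/37 → 26/111
merge 26/111 + 55/222 → 107/222
merge 28/111 + 59/222 → 115/222
merge 107/222 + 115/222 → 1
L = 26/111 + 107/222 + 115/222 + 1 = 248/111 ≈ 2.234 bits/symbol.

2.234 bits/symbol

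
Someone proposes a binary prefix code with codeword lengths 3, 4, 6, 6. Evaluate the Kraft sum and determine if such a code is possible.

With common denominator 2^6 = 64: Σ 2^(−ℓᵢ) = 8/64 + 4/64 + 1/64 + 1/64 = 14/64 = 0.21875.
Kraft's inequality requires Σ ≤ 1; here Σ = 0.21875 ≤ 1, so such a prefix code exists.

0.21875; yes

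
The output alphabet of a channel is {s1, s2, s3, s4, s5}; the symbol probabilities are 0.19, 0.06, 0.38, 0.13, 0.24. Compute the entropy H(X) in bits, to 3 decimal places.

H = −Σ pᵢ log₂ pᵢ.
−0.19·log₂(0.19) = 0.4552
−0.06·log₂(0.06) = 0.2435
−0.38·log₂(0.38) = 0.5305
−0.13·log₂(0.13) = 0.3826
−0.24·log₂(0.24) = 0.4941
Sum ≈ 2.1060 → 2.106 bits.

2.106 bits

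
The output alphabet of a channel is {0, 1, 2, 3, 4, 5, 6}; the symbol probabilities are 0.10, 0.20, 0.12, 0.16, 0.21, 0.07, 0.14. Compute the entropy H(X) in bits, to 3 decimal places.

H = −Σ pᵢ log₂ pᵢ.
−0.10·log₂(0.10) = 0.3322
−0.20·log₂(0.20) = 0.4644
−0.12·log₂(0.12) = 0.3671
−0.16·log₂(0.16) = 0.4230
−0.21·log₂(0.21) = 0.4728
−0.07·log₂(0.07) = 0.2686
−0.14·log₂(0.14) = 0.3971
Sum ≈ 2.7252 → 2.725 bits.

2.725 bits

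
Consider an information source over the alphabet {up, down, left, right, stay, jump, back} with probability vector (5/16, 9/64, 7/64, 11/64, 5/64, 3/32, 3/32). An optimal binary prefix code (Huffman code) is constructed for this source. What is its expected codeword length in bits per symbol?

Repeatedly combine the two least-probable nodes; the expected code length is the sum of the merged weights.
merge 5/64 + 3/32 → 11/64
merge 3/32 + 7/64 → 13/64
merge 9/64 + 11/64 → 5/16
merge 11/64 + 13/64 → 3/8
merge 5/16 + 5/16 → 5/8
merge 3/8 + 5/8 → 1
L = 11/64 + 13/64 + 5/16 + 3/8 + 5/8 + 1 = 43/16 = 2.6875 bits/symbol.

2.6875 bits/symbol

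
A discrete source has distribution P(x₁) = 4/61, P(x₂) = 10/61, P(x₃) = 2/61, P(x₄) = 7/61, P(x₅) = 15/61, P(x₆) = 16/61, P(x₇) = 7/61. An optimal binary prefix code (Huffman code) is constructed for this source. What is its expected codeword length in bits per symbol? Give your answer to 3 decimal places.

2.590 bits/symbol

Repeatedly combine the two least-probable nodes; the expected code length is the sum of the merged weights.
merge 2/61 + 4/61 → 6/61
merge 6/61 + 7/61 → 13/61
merge 7/61 + 10/61 → 17/61
merge 13/61 + 15/61 → 28/61
merge 16/61 + 17/61 → 33/61
merge 28/61 + 33/61 → 1
L = 6/61 + 13/61 + 17/61 + 28/61 + 33/61 + 1 = 158/61 ≈ 2.590 bits/symbol.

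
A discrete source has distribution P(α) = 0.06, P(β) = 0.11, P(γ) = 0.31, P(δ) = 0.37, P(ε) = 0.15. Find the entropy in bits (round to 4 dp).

H = −Σ pᵢ log₂ pᵢ.
−0.06·log₂(0.06) = 0.2435
−0.11·log₂(0.11) = 0.3503
−0.31·log₂(0.31) = 0.5238
−0.37·log₂(0.37) = 0.5307
−0.15·log₂(0.15) = 0.4105
Sum ≈ 2.0589 → 2.0589 bits.

2.0589 bits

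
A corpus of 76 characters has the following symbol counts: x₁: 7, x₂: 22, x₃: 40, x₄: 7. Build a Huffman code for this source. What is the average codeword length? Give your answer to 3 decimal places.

Probabilities are the counts divided by 76.
Repeatedly combine the two least-probable nodes; the expected code length is the sum of the merged weights.
merge 7/76 + 7/76 → 7/38
merge 7/38 + 11/38 → 9/19
merge 9/19 + 10/19 → 1
L = 7/38 + 9/19 + 1 = 63/38 ≈ 1.658 bits/symbol.

1.658 bits/symbol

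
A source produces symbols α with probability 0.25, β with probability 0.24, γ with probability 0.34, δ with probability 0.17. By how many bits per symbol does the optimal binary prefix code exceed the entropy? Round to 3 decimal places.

0.042 bits

Entropy H = −Σ p log₂ p ≈ 1.9579 bits.
Huffman merges: 17/100+6/25→41/100; 1/4+17/50→59/100; 41/100+59/100→1. L = 2 ≈ 2.0000.
L − H = 2.0000 − 1.9579 = 0.042 bits.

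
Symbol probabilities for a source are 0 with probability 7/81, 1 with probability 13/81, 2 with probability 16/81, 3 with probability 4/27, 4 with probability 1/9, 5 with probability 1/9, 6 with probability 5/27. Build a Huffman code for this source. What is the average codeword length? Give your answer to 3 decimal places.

2.802 bits/symbol

Repeatedly combine the two least-probable nodes; the expected code length is the sum of the merged weights.
merge 7/81 + 1/9 → 16/81
merge 1/9 + 4/27 → 7/27
merge 13/81 + 5/27 → 28/81
merge 16/81 + 16/81 → 32/81
merge 7/27 + 28/81 → 49/81
merge 32/81 + 49/81 → 1
L = 16/81 + 7/27 + 28/81 + 32/81 + 49/81 + 1 = 227/81 ≈ 2.802 bits/symbol.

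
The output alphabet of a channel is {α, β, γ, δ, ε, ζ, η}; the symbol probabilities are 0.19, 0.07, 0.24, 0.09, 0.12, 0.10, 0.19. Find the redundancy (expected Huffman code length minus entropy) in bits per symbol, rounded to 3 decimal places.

Entropy H = −Σ p log₂ p ≈ 2.6851 bits.
Huffman merges: 7/100+9/100→4/25; 1/10+3/25→11/50; 4/25+19/100→7/20; 19/100+11/50→41/100; 6/25+7/20→59/100; 41/100+59/100→1. L = 273/100 ≈ 2.7300.
L − H = 2.7300 − 2.6851 = 0.045 bits.

0.045 bits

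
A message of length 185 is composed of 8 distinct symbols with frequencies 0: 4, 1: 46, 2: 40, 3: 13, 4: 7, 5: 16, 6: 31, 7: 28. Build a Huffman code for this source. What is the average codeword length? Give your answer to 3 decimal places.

2.724 bits/symbol

Probabilities are the counts divided by 185.
Repeatedly combine the two least-probable nodes; the expected code length is the sum of the merged weights.
merge 4/185 + 7/185 → 11/185
merge 11/185 + 13/185 → 24/185
merge 16/185 + 24/185 → 8/37
merge 28/185 + 31/185 → 59/185
merge 8/37 + 8/37 → 16/37
merge 46/185 + 59/185 → 21/37
merge 16/37 + 21/37 → 1
L = 11/185 + 24/185 + 8/37 + 59/185 + 16/37 + 21/37 + 1 = 504/185 ≈ 2.724 bits/symbol.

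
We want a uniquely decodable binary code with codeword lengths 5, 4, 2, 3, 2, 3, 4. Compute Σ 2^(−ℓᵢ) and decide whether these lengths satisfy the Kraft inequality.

With common denominator 2^5 = 32: Σ 2^(−ℓᵢ) = 1/32 + 2/32 + 8/32 + 4/32 + 8/32 + 4/32 + 2/32 = 29/32 = 0.90625.
Kraft's inequality requires Σ ≤ 1; here Σ = 0.90625 ≤ 1, so such a prefix code exists.

0.90625; yes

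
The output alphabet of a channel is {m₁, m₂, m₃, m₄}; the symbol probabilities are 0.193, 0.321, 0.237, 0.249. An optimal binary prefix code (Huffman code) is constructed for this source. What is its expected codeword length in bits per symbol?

2 bits/symbol

Repeatedly combine the two least-probable nodes; the expected code length is the sum of the merged weights.
merge 193/1000 + 237/1000 → 43/100
merge 249/1000 + 321/1000 → 57/100
merge 43/100 + 57/100 → 1
L = 43/100 + 57/100 + 1 = 2 bits/symbol.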